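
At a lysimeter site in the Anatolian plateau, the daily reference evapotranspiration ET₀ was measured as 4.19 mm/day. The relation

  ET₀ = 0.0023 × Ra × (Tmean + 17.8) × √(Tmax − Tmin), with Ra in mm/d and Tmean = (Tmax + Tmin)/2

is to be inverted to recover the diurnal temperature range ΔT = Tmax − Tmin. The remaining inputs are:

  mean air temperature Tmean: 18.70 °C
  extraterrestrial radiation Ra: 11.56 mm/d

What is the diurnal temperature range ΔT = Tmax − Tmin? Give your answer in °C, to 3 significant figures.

18.6 °C

√ΔT = ET₀ / [0.0023 × Ra × (Tmean+17.8)] = 4.19 / (0.0023 × 11.56 × 36.50) = 4.3175
ΔT = 4.3175² = 18.641 °C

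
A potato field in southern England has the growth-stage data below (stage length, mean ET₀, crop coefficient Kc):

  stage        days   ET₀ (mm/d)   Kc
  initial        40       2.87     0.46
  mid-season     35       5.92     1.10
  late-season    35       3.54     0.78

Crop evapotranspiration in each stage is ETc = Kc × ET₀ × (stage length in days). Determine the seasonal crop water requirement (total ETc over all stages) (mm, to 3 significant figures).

377 mm

initial: 0.46 × 2.87 × 40 = 52.81 mm
mid-season: 1.10 × 5.92 × 35 = 227.92 mm
late-season: 0.78 × 3.54 × 35 = 96.64 mm
Seasonal total = 377.37 mm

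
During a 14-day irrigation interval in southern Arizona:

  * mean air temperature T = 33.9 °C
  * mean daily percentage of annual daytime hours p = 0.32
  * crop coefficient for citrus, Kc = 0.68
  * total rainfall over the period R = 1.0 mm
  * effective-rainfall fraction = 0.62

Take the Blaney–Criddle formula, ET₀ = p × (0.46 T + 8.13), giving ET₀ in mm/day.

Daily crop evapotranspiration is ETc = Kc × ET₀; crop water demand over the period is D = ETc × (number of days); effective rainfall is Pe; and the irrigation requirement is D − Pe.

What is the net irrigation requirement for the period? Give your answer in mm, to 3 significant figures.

71.7 mm

ET₀ = 0.32 × (0.46 × 33.9 + 8.13) = 0.32 × 23.724 = 7.5917 mm/d
ETc = Kc × ET₀ = 0.68 × 7.5917 = 5.1624 mm/d
Crop demand D = ETc × 14 d = 5.1624 × 14 = 72.274 mm
Pe = 0.62 × 1.0 = 0.620 mm
D − Pe = 72.274 − 0.620 = 71.654 mm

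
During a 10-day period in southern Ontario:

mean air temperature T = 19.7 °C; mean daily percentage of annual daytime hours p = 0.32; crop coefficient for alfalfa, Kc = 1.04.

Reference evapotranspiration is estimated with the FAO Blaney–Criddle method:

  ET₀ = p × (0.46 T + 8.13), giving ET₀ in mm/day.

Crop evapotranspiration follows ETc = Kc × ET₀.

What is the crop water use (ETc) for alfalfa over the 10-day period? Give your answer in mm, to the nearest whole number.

ET₀ = 0.32 × (0.46 × 19.7 + 8.13) = 0.32 × 17.192 = 5.5014 mm/d
ETc = Kc × ET₀ = 1.04 × 5.5014 = 5.7215 mm/d
Over 10 days: 5.7215 × 10 = 57.215 mm

57 mm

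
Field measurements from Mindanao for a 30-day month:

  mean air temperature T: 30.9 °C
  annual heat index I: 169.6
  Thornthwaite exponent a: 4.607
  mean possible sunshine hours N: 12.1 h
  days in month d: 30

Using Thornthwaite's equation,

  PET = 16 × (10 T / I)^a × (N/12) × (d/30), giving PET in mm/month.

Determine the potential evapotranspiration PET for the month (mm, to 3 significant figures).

256 mm

10T/I = 10 × 30.9 / 169.6 = 1.8219
(10T/I)^a = 1.8219^4.607 = 15.8576
Uncorrected PET = 16 × 15.8576 = 253.722 mm
Correction = (N/12)(d/30) = (12.1/12)(30/30) = 1.0083
PET = 253.722 × 1.0083 = 255.828 mm/month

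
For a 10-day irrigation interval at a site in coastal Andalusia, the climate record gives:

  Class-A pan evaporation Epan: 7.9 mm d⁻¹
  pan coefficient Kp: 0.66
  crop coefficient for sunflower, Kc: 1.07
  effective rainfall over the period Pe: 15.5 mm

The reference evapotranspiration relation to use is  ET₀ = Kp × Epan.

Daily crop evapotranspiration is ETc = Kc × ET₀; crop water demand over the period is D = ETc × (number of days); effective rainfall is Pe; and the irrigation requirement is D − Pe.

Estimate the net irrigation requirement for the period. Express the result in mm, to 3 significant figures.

ET₀ = 0.66 × 7.9 = 5.2140 mm/d
ETc = Kc × ET₀ = 1.07 × 5.2140 = 5.5790 mm/d
Crop demand D = ETc × 10 d = 5.5790 × 10 = 55.790 mm
D − Pe = 55.790 − 15.5 = 40.290 mm

40.3 mm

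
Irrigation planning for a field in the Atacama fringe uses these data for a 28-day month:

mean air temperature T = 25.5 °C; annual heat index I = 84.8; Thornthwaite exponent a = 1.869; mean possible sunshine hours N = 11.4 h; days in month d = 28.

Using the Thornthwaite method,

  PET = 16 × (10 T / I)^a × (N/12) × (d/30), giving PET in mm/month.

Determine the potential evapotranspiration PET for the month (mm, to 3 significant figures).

10T/I = 10 × 25.5 / 84.8 = 3.0071
(10T/I)^a = 3.0071^1.869 = 7.8281
Uncorrected PET = 16 × 7.8281 = 125.250 mm
Correction = (N/12)(d/30) = (11.4/12)(28/30) = 0.8867
PET = 125.250 × 0.8867 = 111.059 mm/month

111 mm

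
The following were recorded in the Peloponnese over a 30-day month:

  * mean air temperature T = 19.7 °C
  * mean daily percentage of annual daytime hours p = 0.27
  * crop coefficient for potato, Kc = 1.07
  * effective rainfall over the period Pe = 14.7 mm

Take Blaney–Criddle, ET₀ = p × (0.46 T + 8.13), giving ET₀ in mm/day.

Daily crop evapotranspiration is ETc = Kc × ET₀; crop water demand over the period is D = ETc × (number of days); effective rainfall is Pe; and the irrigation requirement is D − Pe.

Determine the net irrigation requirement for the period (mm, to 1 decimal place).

134.3 mm

ET₀ = 0.27 × (0.46 × 19.7 + 8.13) = 0.27 × 17.192 = 4.6418 mm/d
ETc = Kc × ET₀ = 1.07 × 4.6418 = 4.9667 mm/d
Crop demand D = ETc × 30 d = 4.9667 × 30 = 149.001 mm
D − Pe = 149.001 − 14.7 = 134.301 mm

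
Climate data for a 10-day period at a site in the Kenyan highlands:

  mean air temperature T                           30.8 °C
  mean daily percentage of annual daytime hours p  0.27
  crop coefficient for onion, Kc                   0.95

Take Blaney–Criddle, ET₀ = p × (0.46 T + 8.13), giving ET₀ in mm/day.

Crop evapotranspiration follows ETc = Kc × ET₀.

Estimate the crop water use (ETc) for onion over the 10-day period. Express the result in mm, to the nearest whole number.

ET₀ = 0.27 × (0.46 × 30.8 + 8.13) = 0.27 × 22.298 = 6.0205 mm/d
ETc = Kc × ET₀ = 0.95 × 6.0205 = 5.7195 mm/d
Over 10 days: 5.7195 × 10 = 57.195 mm

57 mm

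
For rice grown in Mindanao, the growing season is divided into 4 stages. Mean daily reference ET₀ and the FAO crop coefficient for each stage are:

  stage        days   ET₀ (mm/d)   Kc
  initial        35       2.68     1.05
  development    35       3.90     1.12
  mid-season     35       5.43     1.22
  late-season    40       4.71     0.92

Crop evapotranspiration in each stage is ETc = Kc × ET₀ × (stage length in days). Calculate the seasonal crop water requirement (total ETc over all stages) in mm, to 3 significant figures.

657 mm

initial: 1.05 × 2.68 × 35 = 98.49 mm
development: 1.12 × 3.90 × 35 = 152.88 mm
mid-season: 1.22 × 5.43 × 35 = 231.86 mm
late-season: 0.92 × 4.71 × 40 = 173.33 mm
Seasonal total = 656.56 mm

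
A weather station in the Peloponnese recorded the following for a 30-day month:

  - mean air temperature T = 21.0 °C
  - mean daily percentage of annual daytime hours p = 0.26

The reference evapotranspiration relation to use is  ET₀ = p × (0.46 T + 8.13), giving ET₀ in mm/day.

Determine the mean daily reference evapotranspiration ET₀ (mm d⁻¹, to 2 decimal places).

4.63 mm d⁻¹

ET₀ = 0.26 × (0.46 × 21.0 + 8.13) = 0.26 × 17.790 = 4.6254 mm/d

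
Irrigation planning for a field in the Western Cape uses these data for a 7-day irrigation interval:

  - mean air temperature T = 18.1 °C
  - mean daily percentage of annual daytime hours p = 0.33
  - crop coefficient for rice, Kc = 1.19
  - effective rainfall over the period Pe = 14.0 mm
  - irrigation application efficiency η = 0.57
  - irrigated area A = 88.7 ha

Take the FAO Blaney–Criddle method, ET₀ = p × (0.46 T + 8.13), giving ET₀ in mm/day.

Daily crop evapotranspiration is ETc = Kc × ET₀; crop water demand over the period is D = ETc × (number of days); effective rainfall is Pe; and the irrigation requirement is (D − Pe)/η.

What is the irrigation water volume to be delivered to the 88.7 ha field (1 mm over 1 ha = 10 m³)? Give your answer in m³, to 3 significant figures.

ET₀ = 0.33 × (0.46 × 18.1 + 8.13) = 0.33 × 16.456 = 5.4305 mm/d
ETc = Kc × ET₀ = 1.19 × 5.4305 = 6.4623 mm/d
Crop demand D = ETc × 7 d = 6.4623 × 7 = 45.236 mm
D − Pe = 45.236 − 14.0 = 31.236 mm
Gross irrigation = 31.236 / 0.57 = 54.800 mm
Volume = 54.800 mm × 88.7 ha × 10 = 48607.6 m³

48600 m³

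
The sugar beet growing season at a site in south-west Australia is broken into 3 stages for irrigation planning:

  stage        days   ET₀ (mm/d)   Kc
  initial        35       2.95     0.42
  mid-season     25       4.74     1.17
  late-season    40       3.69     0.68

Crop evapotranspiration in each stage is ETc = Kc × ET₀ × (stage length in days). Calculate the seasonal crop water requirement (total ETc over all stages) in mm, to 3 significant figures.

282 mm

initial: 0.42 × 2.95 × 35 = 43.37 mm
mid-season: 1.17 × 4.74 × 25 = 138.65 mm
late-season: 0.68 × 3.69 × 40 = 100.37 mm
Seasonal total = 282.39 mm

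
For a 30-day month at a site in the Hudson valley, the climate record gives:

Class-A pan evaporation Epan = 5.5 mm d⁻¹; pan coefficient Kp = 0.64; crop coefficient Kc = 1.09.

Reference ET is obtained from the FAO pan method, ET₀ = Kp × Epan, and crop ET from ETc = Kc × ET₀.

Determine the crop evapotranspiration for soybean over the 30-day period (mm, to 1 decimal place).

115.1 mm

ET₀ = 0.64 × 5.5 = 3.5200 mm/d
ETc = Kc × ET₀ = 1.09 × 3.5200 = 3.8368 mm/d
Over 30 days: 3.8368 × 30 = 115.104 mm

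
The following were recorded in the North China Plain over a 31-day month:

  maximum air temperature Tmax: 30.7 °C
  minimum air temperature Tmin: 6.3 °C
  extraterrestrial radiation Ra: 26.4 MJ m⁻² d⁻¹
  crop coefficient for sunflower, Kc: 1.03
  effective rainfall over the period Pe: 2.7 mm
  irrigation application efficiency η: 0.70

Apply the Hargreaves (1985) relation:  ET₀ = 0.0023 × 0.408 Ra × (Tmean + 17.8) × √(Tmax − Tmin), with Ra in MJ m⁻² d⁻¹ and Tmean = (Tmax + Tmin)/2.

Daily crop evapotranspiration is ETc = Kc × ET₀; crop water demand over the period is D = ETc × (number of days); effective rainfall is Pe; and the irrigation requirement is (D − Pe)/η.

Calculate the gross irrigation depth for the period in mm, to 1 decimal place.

Tmean = (30.7 + 6.3)/2 = 18.50 °C
0.408 Ra = 0.408 × 26.4 = 10.7712 mm/d equivalent
ET₀ = 0.0023 × 10.7712 × (18.50 + 17.8) × √24.4 = 0.0023 × 10.7712 × 36.30 × 4.9396 = 4.4421 mm/d
ETc = Kc × ET₀ = 1.03 × 4.4421 = 4.5754 mm/d
Crop demand D = ETc × 31 d = 4.5754 × 31 = 141.837 mm
D − Pe = 141.837 − 2.7 = 139.137 mm
Gross irrigation = 139.137 / 0.70 = 198.767 mm

198.8 mm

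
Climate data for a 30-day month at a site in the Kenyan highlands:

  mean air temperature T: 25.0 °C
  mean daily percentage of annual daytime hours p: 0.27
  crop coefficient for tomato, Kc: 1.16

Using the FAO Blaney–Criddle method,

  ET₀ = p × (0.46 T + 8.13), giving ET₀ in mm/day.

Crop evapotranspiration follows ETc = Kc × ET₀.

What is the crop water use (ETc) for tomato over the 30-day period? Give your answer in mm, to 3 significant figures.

184 mm

ET₀ = 0.27 × (0.46 × 25.0 + 8.13) = 0.27 × 19.630 = 5.3001 mm/d
ETc = Kc × ET₀ = 1.16 × 5.3001 = 6.1481 mm/d
Over 30 days: 6.1481 × 30 = 184.443 mm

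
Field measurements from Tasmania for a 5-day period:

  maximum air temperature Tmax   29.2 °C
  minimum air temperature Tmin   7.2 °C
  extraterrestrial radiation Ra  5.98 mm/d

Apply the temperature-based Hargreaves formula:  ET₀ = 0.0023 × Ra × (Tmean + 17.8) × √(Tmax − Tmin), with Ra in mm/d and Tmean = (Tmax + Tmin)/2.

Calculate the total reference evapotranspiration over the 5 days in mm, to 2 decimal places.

Tmean = (29.2 + 7.2)/2 = 18.20 °C
ET₀ = 0.0023 × 5.98 × (18.20 + 17.8) × √22.0 = 0.0023 × 5.98 × 36.00 × 4.6904 = 2.3224 mm/d
Over 5 days: 2.3224 × 5 = 11.612 mm

11.61 mm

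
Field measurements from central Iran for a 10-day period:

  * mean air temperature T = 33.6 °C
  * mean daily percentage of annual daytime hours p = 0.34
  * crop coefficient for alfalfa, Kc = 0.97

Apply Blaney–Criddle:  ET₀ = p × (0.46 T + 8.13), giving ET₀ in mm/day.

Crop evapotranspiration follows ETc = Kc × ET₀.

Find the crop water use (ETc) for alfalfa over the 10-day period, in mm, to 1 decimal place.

77.8 mm

ET₀ = 0.34 × (0.46 × 33.6 + 8.13) = 0.34 × 23.586 = 8.0192 mm/d
ETc = Kc × ET₀ = 0.97 × 8.0192 = 7.7786 mm/d
Over 10 days: 7.7786 × 10 = 77.786 mm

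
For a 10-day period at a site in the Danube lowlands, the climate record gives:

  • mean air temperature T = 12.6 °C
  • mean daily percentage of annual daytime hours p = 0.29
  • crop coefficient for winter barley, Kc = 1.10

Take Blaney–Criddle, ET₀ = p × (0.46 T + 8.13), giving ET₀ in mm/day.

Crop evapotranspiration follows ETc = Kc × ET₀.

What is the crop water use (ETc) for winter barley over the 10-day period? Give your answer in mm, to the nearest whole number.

ET₀ = 0.29 × (0.46 × 12.6 + 8.13) = 0.29 × 13.926 = 4.0385 mm/d
ETc = Kc × ET₀ = 1.10 × 4.0385 = 4.4424 mm/d
Over 10 days: 4.4424 × 10 = 44.424 mm

44 mm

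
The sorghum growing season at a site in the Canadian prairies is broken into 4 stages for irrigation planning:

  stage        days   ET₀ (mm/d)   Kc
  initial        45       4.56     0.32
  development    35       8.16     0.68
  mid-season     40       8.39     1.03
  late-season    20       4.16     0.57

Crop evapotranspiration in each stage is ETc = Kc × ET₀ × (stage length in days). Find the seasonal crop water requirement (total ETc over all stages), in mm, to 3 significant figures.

initial: 0.32 × 4.56 × 45 = 65.66 mm
development: 0.68 × 8.16 × 35 = 194.21 mm
mid-season: 1.03 × 8.39 × 40 = 345.67 mm
late-season: 0.57 × 4.16 × 20 = 47.42 mm
Seasonal total = 652.96 mm

653 mm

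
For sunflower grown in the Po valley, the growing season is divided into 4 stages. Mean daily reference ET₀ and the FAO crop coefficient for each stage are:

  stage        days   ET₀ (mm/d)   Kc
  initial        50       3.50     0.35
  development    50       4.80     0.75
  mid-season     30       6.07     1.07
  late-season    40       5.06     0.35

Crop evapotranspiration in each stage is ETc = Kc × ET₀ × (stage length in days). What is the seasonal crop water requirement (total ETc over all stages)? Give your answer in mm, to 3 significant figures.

507 mm

initial: 0.35 × 3.50 × 50 = 61.25 mm
development: 0.75 × 4.80 × 50 = 180.00 mm
mid-season: 1.07 × 6.07 × 30 = 194.85 mm
late-season: 0.35 × 5.06 × 40 = 70.84 mm
Seasonal total = 506.94 mm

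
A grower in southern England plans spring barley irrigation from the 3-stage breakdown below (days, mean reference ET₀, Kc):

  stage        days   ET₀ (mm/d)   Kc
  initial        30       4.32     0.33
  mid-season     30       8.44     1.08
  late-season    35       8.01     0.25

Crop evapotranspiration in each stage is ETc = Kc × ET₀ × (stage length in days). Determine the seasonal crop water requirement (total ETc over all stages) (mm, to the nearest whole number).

initial: 0.33 × 4.32 × 30 = 42.77 mm
mid-season: 1.08 × 8.44 × 30 = 273.46 mm
late-season: 0.25 × 8.01 × 35 = 70.09 mm
Seasonal total = 386.32 mm

386 mm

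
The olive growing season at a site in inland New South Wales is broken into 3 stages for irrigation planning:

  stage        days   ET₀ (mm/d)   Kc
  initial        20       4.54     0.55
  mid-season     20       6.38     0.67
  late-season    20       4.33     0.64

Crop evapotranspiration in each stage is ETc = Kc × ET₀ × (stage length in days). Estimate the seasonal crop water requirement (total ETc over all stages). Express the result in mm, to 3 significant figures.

191 mm

initial: 0.55 × 4.54 × 20 = 49.94 mm
mid-season: 0.67 × 6.38 × 20 = 85.49 mm
late-season: 0.64 × 4.33 × 20 = 55.42 mm
Seasonal total = 190.85 mm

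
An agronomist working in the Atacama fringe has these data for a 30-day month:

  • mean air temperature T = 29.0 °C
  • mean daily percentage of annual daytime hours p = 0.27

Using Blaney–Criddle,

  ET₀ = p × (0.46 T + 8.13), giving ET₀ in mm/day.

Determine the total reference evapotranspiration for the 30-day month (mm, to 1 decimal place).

173.9 mm

ET₀ = 0.27 × (0.46 × 29.0 + 8.13) = 0.27 × 21.470 = 5.7969 mm/d
Monthly total = 5.7969 × 30 = 173.907 mm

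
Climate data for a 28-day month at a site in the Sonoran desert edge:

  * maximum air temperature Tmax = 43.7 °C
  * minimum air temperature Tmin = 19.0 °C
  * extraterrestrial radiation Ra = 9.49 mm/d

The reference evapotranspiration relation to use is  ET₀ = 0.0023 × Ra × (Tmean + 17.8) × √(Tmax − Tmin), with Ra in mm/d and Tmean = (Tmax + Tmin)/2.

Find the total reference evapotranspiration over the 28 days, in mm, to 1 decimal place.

149.3 mm

Tmean = (43.7 + 19.0)/2 = 31.35 °C
ET₀ = 0.0023 × 9.49 × (31.35 + 17.8) × √24.7 = 0.0023 × 9.49 × 49.15 × 4.9699 = 5.3317 mm/d
Over 28 days: 5.3317 × 28 = 149.288 mm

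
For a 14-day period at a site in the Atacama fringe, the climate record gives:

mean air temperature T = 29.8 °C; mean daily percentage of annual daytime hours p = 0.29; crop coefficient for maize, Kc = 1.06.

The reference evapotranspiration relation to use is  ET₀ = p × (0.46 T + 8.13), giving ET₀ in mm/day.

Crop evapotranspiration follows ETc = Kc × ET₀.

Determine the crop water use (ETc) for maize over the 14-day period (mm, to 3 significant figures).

ET₀ = 0.29 × (0.46 × 29.8 + 8.13) = 0.29 × 21.838 = 6.3330 mm/d
ETc = Kc × ET₀ = 1.06 × 6.3330 = 6.7130 mm/d
Over 14 days: 6.7130 × 14 = 93.982 mm

94.0 mm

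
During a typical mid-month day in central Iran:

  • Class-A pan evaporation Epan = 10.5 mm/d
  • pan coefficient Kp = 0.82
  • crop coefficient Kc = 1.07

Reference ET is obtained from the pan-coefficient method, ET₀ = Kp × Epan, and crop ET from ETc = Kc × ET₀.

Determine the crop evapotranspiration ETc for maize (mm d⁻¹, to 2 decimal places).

9.21 mm d⁻¹

ET₀ = 0.82 × 10.5 = 8.6100 mm/d
ETc = Kc × ET₀ = 1.07 × 8.6100 = 9.2127 mm/d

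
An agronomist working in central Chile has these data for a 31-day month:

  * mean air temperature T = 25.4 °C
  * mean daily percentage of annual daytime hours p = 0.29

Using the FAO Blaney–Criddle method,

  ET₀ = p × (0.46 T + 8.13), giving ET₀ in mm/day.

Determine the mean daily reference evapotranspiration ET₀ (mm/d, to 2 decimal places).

ET₀ = 0.29 × (0.46 × 25.4 + 8.13) = 0.29 × 19.814 = 5.7461 mm/d

5.75 mm/d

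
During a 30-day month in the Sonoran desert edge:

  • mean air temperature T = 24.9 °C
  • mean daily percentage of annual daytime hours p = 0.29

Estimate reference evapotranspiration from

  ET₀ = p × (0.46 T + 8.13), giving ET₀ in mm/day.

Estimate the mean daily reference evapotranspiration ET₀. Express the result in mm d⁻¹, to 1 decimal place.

ET₀ = 0.29 × (0.46 × 24.9 + 8.13) = 0.29 × 19.584 = 5.6794 mm/d

5.7 mm d⁻¹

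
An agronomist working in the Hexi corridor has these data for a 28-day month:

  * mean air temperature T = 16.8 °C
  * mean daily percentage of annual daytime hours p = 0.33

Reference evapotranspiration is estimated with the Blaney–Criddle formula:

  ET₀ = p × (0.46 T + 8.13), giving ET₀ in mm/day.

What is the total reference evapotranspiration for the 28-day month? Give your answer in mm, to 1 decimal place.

146.5 mm

ET₀ = 0.33 × (0.46 × 16.8 + 8.13) = 0.33 × 15.858 = 5.2331 mm/d
Monthly total = 5.2331 × 28 = 146.527 mm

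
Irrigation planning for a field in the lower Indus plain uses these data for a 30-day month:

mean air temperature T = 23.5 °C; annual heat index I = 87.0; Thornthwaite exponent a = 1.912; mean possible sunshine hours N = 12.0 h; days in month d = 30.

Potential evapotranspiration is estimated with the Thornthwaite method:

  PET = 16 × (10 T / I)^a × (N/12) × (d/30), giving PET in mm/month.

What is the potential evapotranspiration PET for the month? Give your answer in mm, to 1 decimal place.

10T/I = 10 × 23.5 / 87.0 = 2.7011
(10T/I)^a = 2.7011^1.912 = 6.6851
Uncorrected PET = 16 × 6.6851 = 106.962 mm
Correction = (N/12)(d/30) = (12.0/12)(30/30) = 1.0000
PET = 106.962 × 1.0000 = 106.962 mm/month

107.0 mm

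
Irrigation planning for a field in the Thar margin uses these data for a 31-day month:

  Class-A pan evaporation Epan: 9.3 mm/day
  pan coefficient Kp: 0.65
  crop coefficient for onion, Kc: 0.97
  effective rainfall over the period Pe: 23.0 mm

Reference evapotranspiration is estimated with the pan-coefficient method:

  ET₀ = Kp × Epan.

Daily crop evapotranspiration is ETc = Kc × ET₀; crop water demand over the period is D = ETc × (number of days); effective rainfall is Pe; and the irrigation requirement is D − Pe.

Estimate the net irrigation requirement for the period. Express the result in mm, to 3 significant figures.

ET₀ = 0.65 × 9.3 = 6.0450 mm/d
ETc = Kc × ET₀ = 0.97 × 6.0450 = 5.8637 mm/d
Crop demand D = ETc × 31 d = 5.8637 × 31 = 181.775 mm
D − Pe = 181.775 − 23.0 = 158.775 mm

159 mm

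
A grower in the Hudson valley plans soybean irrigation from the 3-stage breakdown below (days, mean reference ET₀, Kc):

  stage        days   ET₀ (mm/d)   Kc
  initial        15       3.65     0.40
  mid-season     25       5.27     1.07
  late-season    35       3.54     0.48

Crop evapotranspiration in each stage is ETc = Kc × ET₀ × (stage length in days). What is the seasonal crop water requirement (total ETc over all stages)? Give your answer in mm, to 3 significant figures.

initial: 0.40 × 3.65 × 15 = 21.90 mm
mid-season: 1.07 × 5.27 × 25 = 140.97 mm
late-season: 0.48 × 3.54 × 35 = 59.47 mm
Seasonal total = 222.34 mm

222 mm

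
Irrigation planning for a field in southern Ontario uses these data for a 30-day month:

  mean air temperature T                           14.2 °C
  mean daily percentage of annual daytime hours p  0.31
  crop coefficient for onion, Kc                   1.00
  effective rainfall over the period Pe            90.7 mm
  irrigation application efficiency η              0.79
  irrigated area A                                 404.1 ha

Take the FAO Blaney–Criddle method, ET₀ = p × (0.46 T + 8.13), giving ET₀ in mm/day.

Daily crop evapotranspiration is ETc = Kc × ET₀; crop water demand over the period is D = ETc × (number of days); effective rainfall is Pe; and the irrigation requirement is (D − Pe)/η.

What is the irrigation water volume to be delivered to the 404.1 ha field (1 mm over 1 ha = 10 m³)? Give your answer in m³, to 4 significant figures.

233500 m³

ET₀ = 0.31 × (0.46 × 14.2 + 8.13) = 0.31 × 14.662 = 4.5452 mm/d
ETc = Kc × ET₀ = 1.00 × 4.5452 = 4.5452 mm/d
Crop demand D = ETc × 30 d = 4.5452 × 30 = 136.356 mm
D − Pe = 136.356 − 90.7 = 45.656 mm
Gross irrigation = 45.656 / 0.79 = 57.792 mm
Volume = 57.792 mm × 404.1 ha × 10 = 233537.5 m³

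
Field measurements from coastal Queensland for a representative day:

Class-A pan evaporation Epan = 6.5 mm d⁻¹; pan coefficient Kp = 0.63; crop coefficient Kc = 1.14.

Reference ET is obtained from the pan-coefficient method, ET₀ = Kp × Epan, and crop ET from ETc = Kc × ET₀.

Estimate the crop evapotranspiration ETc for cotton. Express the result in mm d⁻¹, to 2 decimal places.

4.67 mm d⁻¹

ET₀ = 0.63 × 6.5 = 4.0950 mm/d
ETc = Kc × ET₀ = 1.14 × 4.0950 = 4.6683 mm/d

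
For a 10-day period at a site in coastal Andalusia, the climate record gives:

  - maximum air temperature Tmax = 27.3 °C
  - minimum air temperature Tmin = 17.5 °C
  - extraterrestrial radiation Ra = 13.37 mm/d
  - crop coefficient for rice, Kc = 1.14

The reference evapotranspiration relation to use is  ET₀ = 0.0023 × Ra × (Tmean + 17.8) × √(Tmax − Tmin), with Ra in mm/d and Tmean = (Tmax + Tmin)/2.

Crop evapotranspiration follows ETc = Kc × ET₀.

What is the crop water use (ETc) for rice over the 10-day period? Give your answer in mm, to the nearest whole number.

44 mm

Tmean = (27.3 + 17.5)/2 = 22.40 °C
ET₀ = 0.0023 × 13.37 × (22.40 + 17.8) × √9.8 = 0.0023 × 13.37 × 40.20 × 3.1305 = 3.8699 mm/d
ETc = Kc × ET₀ = 1.14 × 3.8699 = 4.4117 mm/d
Over 10 days: 4.4117 × 10 = 44.117 mm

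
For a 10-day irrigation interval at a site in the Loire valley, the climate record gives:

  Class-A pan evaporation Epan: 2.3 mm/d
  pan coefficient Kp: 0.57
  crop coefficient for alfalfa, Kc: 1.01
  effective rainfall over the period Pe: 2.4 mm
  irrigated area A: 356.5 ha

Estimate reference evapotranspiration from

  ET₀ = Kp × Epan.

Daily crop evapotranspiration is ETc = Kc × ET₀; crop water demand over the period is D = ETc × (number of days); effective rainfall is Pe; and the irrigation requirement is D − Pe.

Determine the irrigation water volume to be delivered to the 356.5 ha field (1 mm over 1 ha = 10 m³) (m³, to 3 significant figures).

ET₀ = 0.57 × 2.3 = 1.3110 mm/d
ETc = Kc × ET₀ = 1.01 × 1.3110 = 1.3241 mm/d
Crop demand D = ETc × 10 d = 1.3241 × 10 = 13.241 mm
D − Pe = 13.241 − 2.4 = 10.841 mm
Volume = 10.841 mm × 356.5 ha × 10 = 38648.2 m³

38600 m³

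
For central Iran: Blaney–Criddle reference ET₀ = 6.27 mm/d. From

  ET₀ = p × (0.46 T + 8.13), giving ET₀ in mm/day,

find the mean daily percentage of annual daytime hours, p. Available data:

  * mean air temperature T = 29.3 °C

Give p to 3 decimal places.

p = ET₀ / (0.46 T + 8.13) = 6.27 / (0.46 × 29.3 + 8.13) = 6.27 / 21.608 = 0.2902

0.290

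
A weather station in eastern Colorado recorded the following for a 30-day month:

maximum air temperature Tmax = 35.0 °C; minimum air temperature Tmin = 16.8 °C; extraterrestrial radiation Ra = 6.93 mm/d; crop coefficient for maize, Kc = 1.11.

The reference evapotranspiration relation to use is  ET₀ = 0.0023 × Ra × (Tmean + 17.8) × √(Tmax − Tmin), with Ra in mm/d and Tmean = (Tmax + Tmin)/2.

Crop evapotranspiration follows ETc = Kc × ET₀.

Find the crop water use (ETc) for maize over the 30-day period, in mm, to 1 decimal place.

Tmean = (35.0 + 16.8)/2 = 25.90 °C
ET₀ = 0.0023 × 6.93 × (25.90 + 17.8) × √18.2 = 0.0023 × 6.93 × 43.70 × 4.2661 = 2.9715 mm/d
ETc = Kc × ET₀ = 1.11 × 2.9715 = 3.2984 mm/d
Over 30 days: 3.2984 × 30 = 98.952 mm

99.0 mm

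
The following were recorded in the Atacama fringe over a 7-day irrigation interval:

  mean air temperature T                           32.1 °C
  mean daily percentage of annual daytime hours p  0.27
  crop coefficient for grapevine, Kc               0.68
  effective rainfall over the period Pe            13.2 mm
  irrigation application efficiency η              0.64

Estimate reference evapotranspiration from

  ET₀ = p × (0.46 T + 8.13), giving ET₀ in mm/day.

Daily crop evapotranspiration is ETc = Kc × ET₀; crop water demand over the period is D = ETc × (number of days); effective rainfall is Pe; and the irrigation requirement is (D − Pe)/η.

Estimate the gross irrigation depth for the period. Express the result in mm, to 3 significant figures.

ET₀ = 0.27 × (0.46 × 32.1 + 8.13) = 0.27 × 22.896 = 6.1819 mm/d
ETc = Kc × ET₀ = 0.68 × 6.1819 = 4.2037 mm/d
Crop demand D = ETc × 7 d = 4.2037 × 7 = 29.426 mm
D − Pe = 29.426 − 13.2 = 16.226 mm
Gross irrigation = 16.226 / 0.64 = 25.353 mm

25.4 mm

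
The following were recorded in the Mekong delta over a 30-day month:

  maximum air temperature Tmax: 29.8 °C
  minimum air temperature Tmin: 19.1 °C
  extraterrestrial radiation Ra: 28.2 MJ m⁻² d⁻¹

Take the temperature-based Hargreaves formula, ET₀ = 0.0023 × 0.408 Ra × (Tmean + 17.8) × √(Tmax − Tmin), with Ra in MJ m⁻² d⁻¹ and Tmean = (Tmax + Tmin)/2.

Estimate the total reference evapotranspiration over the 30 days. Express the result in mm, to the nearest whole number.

110 mm

Tmean = (29.8 + 19.1)/2 = 24.45 °C
0.408 Ra = 0.408 × 28.2 = 11.5056 mm/d equivalent
ET₀ = 0.0023 × 11.5056 × (24.45 + 17.8) × √10.7 = 0.0023 × 11.5056 × 42.25 × 3.2711 = 3.6573 mm/d
Over 30 days: 3.6573 × 30 = 109.719 mm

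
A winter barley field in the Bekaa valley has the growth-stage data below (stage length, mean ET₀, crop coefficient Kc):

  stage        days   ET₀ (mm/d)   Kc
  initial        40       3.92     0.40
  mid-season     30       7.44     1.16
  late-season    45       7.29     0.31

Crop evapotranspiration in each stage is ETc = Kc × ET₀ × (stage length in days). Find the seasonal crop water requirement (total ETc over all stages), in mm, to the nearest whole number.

initial: 0.40 × 3.92 × 40 = 62.72 mm
mid-season: 1.16 × 7.44 × 30 = 258.91 mm
late-season: 0.31 × 7.29 × 45 = 101.70 mm
Seasonal total = 423.33 mm

423 mm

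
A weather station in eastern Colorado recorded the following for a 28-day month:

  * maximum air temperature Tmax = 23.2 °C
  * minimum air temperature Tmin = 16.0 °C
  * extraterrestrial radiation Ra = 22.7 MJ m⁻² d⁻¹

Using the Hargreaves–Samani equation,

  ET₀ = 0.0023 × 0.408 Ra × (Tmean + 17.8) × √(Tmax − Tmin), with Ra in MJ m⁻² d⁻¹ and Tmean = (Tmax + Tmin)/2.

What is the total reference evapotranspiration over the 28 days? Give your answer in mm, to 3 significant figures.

59.9 mm

Tmean = (23.2 + 16.0)/2 = 19.60 °C
0.408 Ra = 0.408 × 22.7 = 9.2616 mm/d equivalent
ET₀ = 0.0023 × 9.2616 × (19.60 + 17.8) × √7.2 = 0.0023 × 9.2616 × 37.40 × 2.6833 = 2.1377 mm/d
Over 28 days: 2.1377 × 28 = 59.856 mm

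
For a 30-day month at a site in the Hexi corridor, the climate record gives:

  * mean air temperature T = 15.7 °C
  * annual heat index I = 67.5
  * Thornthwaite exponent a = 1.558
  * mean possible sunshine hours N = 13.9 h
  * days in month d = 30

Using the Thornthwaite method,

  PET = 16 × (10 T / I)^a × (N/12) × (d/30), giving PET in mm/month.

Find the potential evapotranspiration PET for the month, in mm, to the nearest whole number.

10T/I = 10 × 15.7 / 67.5 = 2.3259
(10T/I)^a = 2.3259^1.558 = 3.7252
Uncorrected PET = 16 × 3.7252 = 59.603 mm
Correction = (N/12)(d/30) = (13.9/12)(30/30) = 1.1583
PET = 59.603 × 1.1583 = 69.038 mm/month

69 mm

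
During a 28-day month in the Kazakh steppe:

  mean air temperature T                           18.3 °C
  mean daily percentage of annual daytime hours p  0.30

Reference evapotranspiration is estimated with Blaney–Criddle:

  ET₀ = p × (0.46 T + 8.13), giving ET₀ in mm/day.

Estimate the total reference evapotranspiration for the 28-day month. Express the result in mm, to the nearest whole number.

139 mm

ET₀ = 0.30 × (0.46 × 18.3 + 8.13) = 0.30 × 16.548 = 4.9644 mm/d
Monthly total = 4.9644 × 28 = 139.003 mm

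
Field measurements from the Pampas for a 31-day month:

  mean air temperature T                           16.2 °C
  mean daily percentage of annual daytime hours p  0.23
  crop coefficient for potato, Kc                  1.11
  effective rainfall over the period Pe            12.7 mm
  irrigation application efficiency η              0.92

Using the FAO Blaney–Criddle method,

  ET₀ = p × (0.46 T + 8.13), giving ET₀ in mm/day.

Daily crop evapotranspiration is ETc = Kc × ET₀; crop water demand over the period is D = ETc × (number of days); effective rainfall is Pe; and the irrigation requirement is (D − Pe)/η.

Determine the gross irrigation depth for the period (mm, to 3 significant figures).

ET₀ = 0.23 × (0.46 × 16.2 + 8.13) = 0.23 × 15.582 = 3.5839 mm/d
ETc = Kc × ET₀ = 1.11 × 3.5839 = 3.9781 mm/d
Crop demand D = ETc × 31 d = 3.9781 × 31 = 123.321 mm
D − Pe = 123.321 − 12.7 = 110.621 mm
Gross irrigation = 110.621 / 0.92 = 120.240 mm

120 mm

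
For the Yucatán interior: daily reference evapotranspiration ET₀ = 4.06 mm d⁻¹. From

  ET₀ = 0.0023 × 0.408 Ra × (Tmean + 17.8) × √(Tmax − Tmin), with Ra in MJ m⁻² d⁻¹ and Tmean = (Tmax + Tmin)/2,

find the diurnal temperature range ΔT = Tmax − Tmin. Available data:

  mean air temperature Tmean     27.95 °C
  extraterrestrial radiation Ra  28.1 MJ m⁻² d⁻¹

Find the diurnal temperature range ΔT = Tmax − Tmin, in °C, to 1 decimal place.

√ΔT = ET₀ / [0.0023 × 0.408 × Ra × (Tmean+17.8)] = 4.06 / (0.0023 × 11.4648 × 45.75) = 3.3654
ΔT = 3.3654² = 11.326 °C

11.3 °C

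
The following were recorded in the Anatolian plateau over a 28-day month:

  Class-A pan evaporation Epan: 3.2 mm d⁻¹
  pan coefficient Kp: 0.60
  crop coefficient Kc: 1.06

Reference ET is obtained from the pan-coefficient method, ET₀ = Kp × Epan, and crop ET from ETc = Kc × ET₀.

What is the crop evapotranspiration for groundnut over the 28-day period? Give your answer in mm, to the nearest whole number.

57 mm

ET₀ = 0.60 × 3.2 = 1.9200 mm/d
ETc = Kc × ET₀ = 1.06 × 1.9200 = 2.0352 mm/d
Over 28 days: 2.0352 × 28 = 56.986 mm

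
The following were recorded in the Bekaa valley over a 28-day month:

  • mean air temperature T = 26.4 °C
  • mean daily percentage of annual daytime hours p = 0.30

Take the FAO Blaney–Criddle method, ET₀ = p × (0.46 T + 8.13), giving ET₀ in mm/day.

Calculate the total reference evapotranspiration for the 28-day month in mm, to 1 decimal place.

170.3 mm

ET₀ = 0.30 × (0.46 × 26.4 + 8.13) = 0.30 × 20.274 = 6.0822 mm/d
Monthly total = 6.0822 × 28 = 170.302 mm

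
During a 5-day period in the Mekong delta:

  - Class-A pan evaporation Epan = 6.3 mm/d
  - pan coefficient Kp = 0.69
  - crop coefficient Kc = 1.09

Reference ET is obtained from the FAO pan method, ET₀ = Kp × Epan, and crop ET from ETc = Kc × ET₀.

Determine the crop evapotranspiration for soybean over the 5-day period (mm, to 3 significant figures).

ET₀ = 0.69 × 6.3 = 4.3470 mm/d
ETc = Kc × ET₀ = 1.09 × 4.3470 = 4.7382 mm/d
Over 5 days: 4.7382 × 5 = 23.691 mm

23.7 mm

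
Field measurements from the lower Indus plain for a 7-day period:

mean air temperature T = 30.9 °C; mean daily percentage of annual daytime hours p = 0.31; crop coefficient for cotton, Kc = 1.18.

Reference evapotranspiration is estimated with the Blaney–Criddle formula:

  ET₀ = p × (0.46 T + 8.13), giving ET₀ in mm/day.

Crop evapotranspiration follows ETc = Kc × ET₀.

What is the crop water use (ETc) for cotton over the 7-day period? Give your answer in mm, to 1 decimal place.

57.2 mm

ET₀ = 0.31 × (0.46 × 30.9 + 8.13) = 0.31 × 22.344 = 6.9266 mm/d
ETc = Kc × ET₀ = 1.18 × 6.9266 = 8.1734 mm/d
Over 7 days: 8.1734 × 7 = 57.214 mm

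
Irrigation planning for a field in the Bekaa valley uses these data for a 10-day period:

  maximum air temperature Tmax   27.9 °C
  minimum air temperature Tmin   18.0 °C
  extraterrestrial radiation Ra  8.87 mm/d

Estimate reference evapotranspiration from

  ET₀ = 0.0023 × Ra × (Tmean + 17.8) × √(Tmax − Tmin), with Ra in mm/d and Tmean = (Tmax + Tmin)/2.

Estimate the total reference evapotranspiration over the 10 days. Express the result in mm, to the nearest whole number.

Tmean = (27.9 + 18.0)/2 = 22.95 °C
ET₀ = 0.0023 × 8.87 × (22.95 + 17.8) × √9.9 = 0.0023 × 8.87 × 40.75 × 3.1464 = 2.6157 mm/d
Over 10 days: 2.6157 × 10 = 26.157 mm

26 mm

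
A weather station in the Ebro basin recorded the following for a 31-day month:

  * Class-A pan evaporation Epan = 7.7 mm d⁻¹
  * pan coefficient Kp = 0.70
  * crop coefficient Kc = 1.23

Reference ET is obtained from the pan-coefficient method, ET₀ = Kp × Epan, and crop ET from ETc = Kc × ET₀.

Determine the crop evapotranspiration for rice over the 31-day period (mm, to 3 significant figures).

206 mm

ET₀ = 0.70 × 7.7 = 5.3900 mm/d
ETc = Kc × ET₀ = 1.23 × 5.3900 = 6.6297 mm/d
Over 31 days: 6.6297 × 31 = 205.521 mm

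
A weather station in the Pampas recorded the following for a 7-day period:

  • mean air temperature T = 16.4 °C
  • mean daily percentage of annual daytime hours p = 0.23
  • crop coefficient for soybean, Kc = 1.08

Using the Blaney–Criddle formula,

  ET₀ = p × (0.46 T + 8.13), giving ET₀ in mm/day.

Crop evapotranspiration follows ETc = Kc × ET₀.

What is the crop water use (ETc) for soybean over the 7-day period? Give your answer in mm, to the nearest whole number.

ET₀ = 0.23 × (0.46 × 16.4 + 8.13) = 0.23 × 15.674 = 3.6050 mm/d
ETc = Kc × ET₀ = 1.08 × 3.6050 = 3.8934 mm/d
Over 7 days: 3.8934 × 7 = 27.254 mm

27 mm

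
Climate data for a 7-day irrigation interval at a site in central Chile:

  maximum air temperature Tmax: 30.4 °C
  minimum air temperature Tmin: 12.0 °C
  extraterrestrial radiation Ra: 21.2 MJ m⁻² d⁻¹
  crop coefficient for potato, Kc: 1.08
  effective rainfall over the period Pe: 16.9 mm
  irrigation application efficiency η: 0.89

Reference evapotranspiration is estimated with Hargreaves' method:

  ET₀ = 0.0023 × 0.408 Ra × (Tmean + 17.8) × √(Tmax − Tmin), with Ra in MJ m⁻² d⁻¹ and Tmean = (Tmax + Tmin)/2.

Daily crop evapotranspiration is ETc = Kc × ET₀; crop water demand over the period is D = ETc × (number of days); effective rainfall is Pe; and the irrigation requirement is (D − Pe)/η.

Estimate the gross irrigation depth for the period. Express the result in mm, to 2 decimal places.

9.28 mm

Tmean = (30.4 + 12.0)/2 = 21.20 °C
0.408 Ra = 0.408 × 21.2 = 8.6496 mm/d equivalent
ET₀ = 0.0023 × 8.6496 × (21.20 + 17.8) × √18.4 = 0.0023 × 8.6496 × 39.00 × 4.2895 = 3.3281 mm/d
ETc = Kc × ET₀ = 1.08 × 3.3281 = 3.5943 mm/d
Crop demand D = ETc × 7 d = 3.5943 × 7 = 25.160 mm
D − Pe = 25.160 − 16.9 = 8.260 mm
Gross irrigation = 8.260 / 0.89 = 9.281 mm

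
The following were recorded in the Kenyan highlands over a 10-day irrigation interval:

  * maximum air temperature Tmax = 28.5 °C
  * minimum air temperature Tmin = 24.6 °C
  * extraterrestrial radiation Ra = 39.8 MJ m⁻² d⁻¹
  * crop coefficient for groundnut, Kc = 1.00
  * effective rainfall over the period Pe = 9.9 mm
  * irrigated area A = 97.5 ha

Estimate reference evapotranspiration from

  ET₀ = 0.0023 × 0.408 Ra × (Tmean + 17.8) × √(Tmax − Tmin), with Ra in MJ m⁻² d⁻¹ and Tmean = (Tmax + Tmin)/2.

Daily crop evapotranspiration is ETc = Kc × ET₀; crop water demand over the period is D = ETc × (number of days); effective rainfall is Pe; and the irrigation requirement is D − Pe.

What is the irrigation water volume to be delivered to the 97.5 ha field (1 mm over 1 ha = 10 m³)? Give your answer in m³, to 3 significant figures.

Tmean = (28.5 + 24.6)/2 = 26.55 °C
0.408 Ra = 0.408 × 39.8 = 16.2384 mm/d equivalent
ET₀ = 0.0023 × 16.2384 × (26.55 + 17.8) × √3.9 = 0.0023 × 16.2384 × 44.35 × 1.9748 = 3.2711 mm/d
ETc = Kc × ET₀ = 1.00 × 3.2711 = 3.2711 mm/d
Crop demand D = ETc × 10 d = 3.2711 × 10 = 32.711 mm
D − Pe = 32.711 − 9.9 = 22.811 mm
Volume = 22.811 mm × 97.5 ha × 10 = 22240.7 m³

22200 m³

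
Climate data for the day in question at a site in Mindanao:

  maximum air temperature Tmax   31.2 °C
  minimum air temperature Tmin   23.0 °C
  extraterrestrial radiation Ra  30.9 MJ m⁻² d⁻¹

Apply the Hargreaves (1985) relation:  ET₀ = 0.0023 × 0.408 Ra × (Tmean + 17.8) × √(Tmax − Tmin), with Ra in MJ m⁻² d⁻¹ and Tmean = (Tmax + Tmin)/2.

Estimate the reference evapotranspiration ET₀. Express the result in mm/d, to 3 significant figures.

3.73 mm/d

Tmean = (31.2 + 23.0)/2 = 27.10 °C
0.408 Ra = 0.408 × 30.9 = 12.6072 mm/d equivalent
ET₀ = 0.0023 × 12.6072 × (27.10 + 17.8) × √8.2 = 0.0023 × 12.6072 × 44.90 × 2.8636 = 3.7283 mm/d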